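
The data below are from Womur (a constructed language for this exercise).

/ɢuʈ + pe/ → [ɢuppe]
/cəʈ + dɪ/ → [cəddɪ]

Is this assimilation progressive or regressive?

Comparing underlying and surface forms, /ʈ/ → [p] is the alternation; the neighbouring /p/ is constant.
The output [p] is identical to the trigger /p/ — every feature (place, manner, voicing) has been copied — so this is total assimilation.
The other form behaves the same way: /ʈ/ → [d] before /d/ — in each case the output is a copy of the following consonant.
The trigger is the following segment, so the direction is regressive (anticipatory).

regressive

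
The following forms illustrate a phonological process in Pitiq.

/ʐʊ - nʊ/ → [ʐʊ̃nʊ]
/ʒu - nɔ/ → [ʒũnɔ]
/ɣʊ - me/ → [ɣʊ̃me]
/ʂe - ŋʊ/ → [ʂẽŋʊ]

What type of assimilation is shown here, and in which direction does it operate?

The vowel /ʊ/ surfaces as nasalised [ʊ̃] next to the following nasal /n/ — it has acquired the [+nasal] feature of its neighbour.
Likewise in the remaining data: /u/ → [ũ] before /n/; /ʊ/ → [ʊ̃] before /m/; /e/ → [ẽ] before /ŋ/ — each time a vowel is nasalised next to a following nasal.
Because the conditioning nasal is to the right of the vowel that changes, the process is regressive (anticipatory).

regressive nasality assimilation (vowel nasalisation)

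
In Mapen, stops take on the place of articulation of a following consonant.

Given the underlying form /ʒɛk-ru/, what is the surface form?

/k/ is a voiceless velar stop. The following trigger /r/ is alveolar, so /k/ must become alveolar as well.
The voiceless alveolar stop is [t], so /k/ → [t].

[ʒɛtru]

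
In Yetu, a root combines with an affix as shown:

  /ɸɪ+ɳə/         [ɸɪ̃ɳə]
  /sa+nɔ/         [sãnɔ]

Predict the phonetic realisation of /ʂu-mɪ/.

[ʂũmɪ]

The data show regressive nasality assimilation (vowel nasalisation): /ɪ/ → [ɪ̃] before /ɳ/; /a/ → [ã] before /n/ — a vowel is nasalised by an immediately following nasal consonant.
/u/ sits next to the nasal /m/ and is therefore nasalised to [ũ].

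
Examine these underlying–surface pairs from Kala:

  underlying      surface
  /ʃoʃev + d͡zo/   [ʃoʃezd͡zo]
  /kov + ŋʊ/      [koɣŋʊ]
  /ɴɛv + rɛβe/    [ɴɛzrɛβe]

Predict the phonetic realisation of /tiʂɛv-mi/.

The data show regressive place assimilation: /v/ → [z] before /d͡z/; /v/ → [ɣ] before /ŋ/; /v/ → [z] before /r/. In each pair only place changes, matching the following consonant, while manner and voice stay constant.
The rule targets /v/ (voiced labiodental fricative), which sits before the trigger /m/ (bilabial).
A voiced bilabial fricative is [β], so the surface segment is [β].

[tiʂɛβmi]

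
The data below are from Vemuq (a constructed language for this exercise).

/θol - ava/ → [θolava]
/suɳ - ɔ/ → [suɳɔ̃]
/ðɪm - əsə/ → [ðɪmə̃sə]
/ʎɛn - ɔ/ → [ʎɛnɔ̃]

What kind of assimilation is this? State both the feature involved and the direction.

The vowel /ɔ/ surfaces as nasalised [ɔ̃] next to the preceding nasal /ɳ/ — it has acquired the [+nasal] feature of its neighbour.
Likewise in the remaining data: /ə/ → [ə̃] after /m/; /ɔ/ → [ɔ̃] after /n/ — each time a vowel is nasalised next to a preceding nasal.
No change occurs in [θolava] because the vowel at the boundary is adjacent to an oral consonant, not a nasal (/a/ next to /l/).
Because the conditioning nasal is to the left of the vowel that changes, the process is progressive (perseverative).

progressive nasality assimilation (vowel nasalisation)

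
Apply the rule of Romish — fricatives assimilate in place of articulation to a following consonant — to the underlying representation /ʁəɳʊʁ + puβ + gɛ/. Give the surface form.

/ʁ/ is a voiced uvular fricative. The following trigger /p/ is bilabial, so /ʁ/ must become bilabial as well.
The voiced bilabial fricative is [β], so /ʁ/ → [β].
At the second juncture, /β/ likewise becomes [ɣ] adjacent to /g/.

[ʁəɳʊβpuɣgɛ]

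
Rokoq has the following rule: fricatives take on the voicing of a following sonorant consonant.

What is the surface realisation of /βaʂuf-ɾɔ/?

[βaʂuvɾɔ]

/f/ is a voiceless labiodental fricative. The following trigger /ɾ/ is voiced, so /f/ must become voiced as well.
The voiced labiodental fricative is [v], so /f/ → [v].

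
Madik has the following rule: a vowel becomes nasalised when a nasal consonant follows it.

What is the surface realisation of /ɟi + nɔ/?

[ɟĩnɔ]

/i/ sits next to the nasal /n/ and is therefore nasalised to [ĩ].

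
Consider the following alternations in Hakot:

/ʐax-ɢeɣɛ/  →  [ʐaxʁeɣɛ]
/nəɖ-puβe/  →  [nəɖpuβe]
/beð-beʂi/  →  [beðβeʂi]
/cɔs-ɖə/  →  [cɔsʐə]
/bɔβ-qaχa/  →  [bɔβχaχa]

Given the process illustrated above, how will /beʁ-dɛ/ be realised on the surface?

[beʁzɛ]

The data show progressive manner assimilation: /ɢ/ → [ʁ] after /x/; /b/ → [β] after /ð/; /ɖ/ → [ʐ] after /s/; /q/ → [χ] after /β/. In each pair only manner changes, matching the preceding consonant, while place and voice stay constant.
No alternation appears in [nəɖpuβe]: there the adjacent consonants already agree in manner (/p/ and /ɖ/ are both stops), so this form is consistent with the same rule.
/d/ is a voiced alveolar stop. The preceding trigger /ʁ/ is a fricative, so /d/ must become a fricative as well.
A voiced alveolar fricative is [z], so the surface segment is [z].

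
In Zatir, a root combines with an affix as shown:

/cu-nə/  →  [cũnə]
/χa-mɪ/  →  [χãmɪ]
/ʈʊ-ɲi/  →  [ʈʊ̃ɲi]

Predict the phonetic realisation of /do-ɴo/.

[dõɴo]

The data show regressive nasality assimilation (vowel nasalisation): /u/ → [ũ] before /n/; /a/ → [ã] before /m/; /ʊ/ → [ʊ̃] before /ɲ/ — a vowel is nasalised by an immediately following nasal consonant.
/o/ sits next to the nasal /ɴ/ and is therefore nasalised to [õ].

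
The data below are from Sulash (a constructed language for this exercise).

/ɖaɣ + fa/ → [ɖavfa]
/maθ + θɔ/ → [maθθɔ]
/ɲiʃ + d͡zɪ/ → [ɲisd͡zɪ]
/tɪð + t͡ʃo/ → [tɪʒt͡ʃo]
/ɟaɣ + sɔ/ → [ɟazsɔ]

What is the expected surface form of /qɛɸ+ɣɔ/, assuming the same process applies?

The data show regressive place assimilation: /ɣ/ → [v] before /f/; /ʃ/ → [s] before /d͡z/; /ð/ → [ʒ] before /t͡ʃ/; /ɣ/ → [z] before /s/. In each pair only place changes, matching the following consonant, while manner and voice stay constant.
No alternation appears in [maθθɔ]: there the adjacent consonants already agree in place (/θ/ and /θ/ are both dental), so this form is consistent with the same rule.
/ɸ/ is a voiceless bilabial fricative. The following trigger /ɣ/ is velar, so /ɸ/ must become velar as well.
Changing only its place to velar gives [x] — the voiceless velar fricative.

[qɛxɣɔ]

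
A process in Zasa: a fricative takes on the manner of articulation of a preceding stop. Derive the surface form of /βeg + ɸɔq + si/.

/ɸ/ is a voiceless bilabial fricative. The preceding trigger /g/ is a stop, so /ɸ/ must become a stop as well.
Changing only its manner to stop gives [p] — the voiceless bilabial stop.
At the second juncture, /s/ likewise becomes [t] adjacent to /q/.

[βegpɔqti]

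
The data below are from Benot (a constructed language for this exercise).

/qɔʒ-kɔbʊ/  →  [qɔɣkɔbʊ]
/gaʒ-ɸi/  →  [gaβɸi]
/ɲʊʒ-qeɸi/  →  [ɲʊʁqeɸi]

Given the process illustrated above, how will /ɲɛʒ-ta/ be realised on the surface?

[ɲɛzta]

The data show regressive place assimilation: /ʒ/ → [ɣ] before /k/; /ʒ/ → [β] before /ɸ/; /ʒ/ → [ʁ] before /q/. In each pair only place changes, matching the following consonant, while manner and voice stay constant.
/ʒ/ is a voiced postalveolar fricative. The following trigger /t/ is alveolar, so /ʒ/ must become alveolar as well.
A voiced alveolar fricative is [z], so the surface segment is [z].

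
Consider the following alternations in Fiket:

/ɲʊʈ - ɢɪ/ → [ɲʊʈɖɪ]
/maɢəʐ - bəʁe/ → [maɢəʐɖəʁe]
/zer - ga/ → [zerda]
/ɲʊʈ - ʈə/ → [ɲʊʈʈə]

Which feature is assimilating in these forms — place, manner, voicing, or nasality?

place

Comparing underlying and surface forms, /ɢ/ → [ɖ] is the alternation; the neighbouring /ʈ/ is constant.
The change uvular → retroflex matches the place of the preceding /ʈ/, identifying this as place assimilation.
Checking the remaining alternations: /b/ → [ɖ] after /ʐ/ (bilabial → retroflex, matching retroflex); /g/ → [d] after /r/ (velar → alveolar, matching alveolar) — only place changes, and always toward the preceding segment.
No alternation appears in [ɲʊʈʈə]: there the adjacent consonants already agree in place (/ʈ/ and /ʈ/ are both retroflex), so this form is consistent with the same rule.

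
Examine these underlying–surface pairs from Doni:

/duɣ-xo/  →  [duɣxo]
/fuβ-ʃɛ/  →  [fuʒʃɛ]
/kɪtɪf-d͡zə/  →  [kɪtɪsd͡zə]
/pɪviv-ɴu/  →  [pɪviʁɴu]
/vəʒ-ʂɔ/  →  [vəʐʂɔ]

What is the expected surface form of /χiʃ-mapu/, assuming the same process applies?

[χiɸmapu]

The data show regressive place assimilation: /β/ → [ʒ] before /ʃ/; /f/ → [s] before /d͡z/; /v/ → [ʁ] before /ɴ/; /ʒ/ → [ʐ] before /ʂ/. In each pair only place changes, matching the following consonant, while manner and voice stay constant.
No alternation appears in [duɣxo]: there the adjacent consonants already agree in place (/ɣ/ and /x/ are both velar), so this form is consistent with the same rule.
/ʃ/ is a voiceless postalveolar fricative. The following trigger /m/ is bilabial, so /ʃ/ must become bilabial as well.
Changing only its place to bilabial gives [ɸ] — the voiceless bilabial fricative.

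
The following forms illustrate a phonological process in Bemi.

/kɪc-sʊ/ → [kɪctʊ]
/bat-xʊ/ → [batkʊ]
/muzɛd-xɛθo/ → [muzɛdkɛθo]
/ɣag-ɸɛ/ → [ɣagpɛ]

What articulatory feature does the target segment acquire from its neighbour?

Comparing underlying and surface forms, /s/ → [t] is the alternation; the neighbouring /c/ is constant.
/s/ is a fricative while /c/ is a stop; the output [t] is a stop, matching the trigger — so the feature that spreads is manner.
The same holds elsewhere in the data: /x/ → [k] after /t/ (fricative → stop, matching a stop); /x/ → [k] after /d/ (fricative → stop, matching a stop); /ɸ/ → [p] after /g/ (fricative → stop, matching a stop) — only manner changes, and always toward the preceding segment.

manner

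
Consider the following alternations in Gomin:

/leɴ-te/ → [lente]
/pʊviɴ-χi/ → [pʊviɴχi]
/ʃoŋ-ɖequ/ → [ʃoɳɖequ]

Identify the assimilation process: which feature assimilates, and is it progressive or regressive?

regressive place assimilation

Underlying /ɴ/ is realised as [n] next to /t/; /t/ itself does not change.
The change uvular → alveolar matches the place of the following /t/, identifying this as place assimilation.
Manner and voice are unchanged, so the assimilation is partial, not total.
Checking the remaining alternation: /ŋ/ → [ɳ] before /ɖ/ (velar → retroflex, matching retroflex) — only place changes, and always toward the following segment.
Nothing changes in [pʊviɴχi]: there the adjacent consonants already agree in place (/ɴ/ and /χ/ are both uvular), so this form is consistent with the same rule.
The trigger is the following segment, so the direction is regressive (anticipatory).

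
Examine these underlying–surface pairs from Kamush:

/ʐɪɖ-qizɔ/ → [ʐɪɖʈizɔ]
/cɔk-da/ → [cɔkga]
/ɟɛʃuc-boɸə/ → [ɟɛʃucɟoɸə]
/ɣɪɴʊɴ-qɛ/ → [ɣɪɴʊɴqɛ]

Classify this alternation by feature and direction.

progressive place assimilation

Underlying /q/ is realised as [ʈ] next to /ɖ/; /ɖ/ itself does not change.
/q/ is uvular while /ɖ/ is retroflex; the output [ʈ] is retroflex, matching the trigger — so the feature that spreads is place.
Manner and voice are unchanged, so the assimilation is partial, not total.
The other alternating forms pattern the same way: /d/ → [g] after /k/ (alveolar → velar, matching velar); /b/ → [ɟ] after /c/ (bilabial → palatal, matching palatal) — only place changes, and always toward the preceding segment.
Nothing changes in [ɣɪɴʊɴqɛ]: there the adjacent consonants already agree in place (/q/ and /ɴ/ are both uvular), so this form is consistent with the same rule.
Since the segment that changes follows the conditioning segment, the assimilation is progressive.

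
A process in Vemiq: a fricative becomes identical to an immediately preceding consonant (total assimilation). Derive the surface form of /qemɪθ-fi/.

[qemɪθθi]

/f/ is the segment targeted by the rule; it sits immediately after /θ/, so it assimilates completely and surfaces as [θ].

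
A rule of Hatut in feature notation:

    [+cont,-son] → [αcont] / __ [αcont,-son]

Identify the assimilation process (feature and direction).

The shared variable α links the value of [cont] on the target to that of the neighbouring obstruent. [cont] distinguishes stops from fricatives — a manner-of-articulation feature — so this is manner assimilation.
Since the environment is written after the underscore, the trigger follows the target; the direction is regressive.

regressive manner assimilation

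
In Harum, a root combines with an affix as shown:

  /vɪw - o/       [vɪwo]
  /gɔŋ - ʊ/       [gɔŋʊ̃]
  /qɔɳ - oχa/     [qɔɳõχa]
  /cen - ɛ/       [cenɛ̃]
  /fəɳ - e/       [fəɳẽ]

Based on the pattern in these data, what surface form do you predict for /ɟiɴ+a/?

The data show progressive nasality assimilation (vowel nasalisation): /ʊ/ → [ʊ̃] after /ŋ/; /o/ → [õ] after /ɳ/; /ɛ/ → [ɛ̃] after /n/; /e/ → [ẽ] after /ɳ/ — a vowel is nasalised by an immediately preceding nasal consonant.
No change occurs in [vɪwo] because the vowel at the boundary is adjacent to an oral consonant, not a nasal (/o/ next to /w/).
The vowel /a/ is adjacent to the preceding nasal /ɴ/, so it acquires [+nasal] and surfaces as [ã].

[ɟiɴã]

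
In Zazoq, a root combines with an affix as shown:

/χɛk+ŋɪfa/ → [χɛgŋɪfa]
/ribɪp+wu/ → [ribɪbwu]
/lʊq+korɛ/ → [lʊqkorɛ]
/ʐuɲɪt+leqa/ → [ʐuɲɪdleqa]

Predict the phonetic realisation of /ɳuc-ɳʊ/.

[ɳuɟɳʊ]

The data show regressive voicing assimilation: /k/ → [g] before /ŋ/; /p/ → [b] before /w/; /t/ → [d] before /l/. In each pair only voicing changes, matching the following consonant, while place and manner stay constant.
Nothing changes in [lʊqkorɛ]: there the adjacent consonants already agree in voicing (/q/ and /k/ are both voiceless), so this form is consistent with the same rule.
/c/ is a voiceless palatal stop. The following trigger /ɳ/ is voiced, so /c/ must become voiced as well.
A voiced palatal stop is [ɟ], so the surface segment is [ɟ].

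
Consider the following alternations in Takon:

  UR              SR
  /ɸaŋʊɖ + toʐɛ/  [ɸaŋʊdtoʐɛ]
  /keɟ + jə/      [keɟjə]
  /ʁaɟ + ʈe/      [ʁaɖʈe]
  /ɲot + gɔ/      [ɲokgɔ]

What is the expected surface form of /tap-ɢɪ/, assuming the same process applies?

[taqɢɪ]

The data show regressive place assimilation: /ɖ/ → [d] before /t/; /ɟ/ → [ɖ] before /ʈ/; /t/ → [k] before /g/. In each pair only place changes, matching the following consonant, while manner and voice stay constant.
No alternation appears in [keɟjə]: there the adjacent consonants already agree in place (/ɟ/ and /j/ are both palatal), so this form is consistent with the same rule.
The rule targets /p/ (voiceless bilabial stop), which sits before the trigger /ɢ/ (uvular).
Changing only its place to uvular gives [q] — the voiceless uvular stop.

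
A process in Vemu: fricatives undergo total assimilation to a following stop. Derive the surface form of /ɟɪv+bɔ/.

/v/ is the segment targeted by the rule; it sits immediately before /b/, so it assimilates completely and surfaces as [b].

[ɟɪbbɔ]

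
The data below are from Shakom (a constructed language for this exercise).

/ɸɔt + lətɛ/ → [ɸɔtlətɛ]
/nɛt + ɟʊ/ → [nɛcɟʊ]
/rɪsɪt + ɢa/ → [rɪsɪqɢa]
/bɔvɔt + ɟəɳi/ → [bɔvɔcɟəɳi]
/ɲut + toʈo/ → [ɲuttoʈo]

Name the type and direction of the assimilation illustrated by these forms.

regressive place assimilation

The segment that alternates is /t/, which surfaces as [c] when adjacent to /ɟ/.
/t/ is alveolar while /ɟ/ is palatal; the output [c] is palatal, matching the trigger — so the feature that spreads is place.
Manner and voice are unchanged, so the assimilation is partial, not total.
Checking the remaining alternation: /t/ → [q] before /ɢ/ (alveolar → uvular, matching uvular) — only place changes, and always toward the following segment.
Nothing changes in [ɸɔtlətɛ], [ɲuttoʈo]: there the adjacent consonants already agree in place (/t/ and /l/ are both alveolar; /t/ and /t/ are both alveolar), so these forms are consistent with the same rule.
Since the segment that changes precedes the conditioning segment, the assimilation is regressive.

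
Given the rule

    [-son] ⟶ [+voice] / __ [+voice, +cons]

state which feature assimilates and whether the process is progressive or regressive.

The structural change is [+voice], and the conditioning segment [+voice, +cons] (a voiced consonant) is itself voiced, so the target comes to share the voicing of its neighbour — voicing assimilation.
Since the environment is written after the underscore, the trigger follows the target; the direction is regressive.

regressive voicing assimilation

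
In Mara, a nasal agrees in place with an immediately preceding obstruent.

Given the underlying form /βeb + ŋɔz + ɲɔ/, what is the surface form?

The rule targets /ŋ/ (voiced velar nasal), which sits after the trigger /b/ (bilabial).
The voiced bilabial nasal is [m], so /ŋ/ → [m].
At the second juncture, /ɲ/ likewise becomes [n] adjacent to /z/.

[βebmɔznɔ]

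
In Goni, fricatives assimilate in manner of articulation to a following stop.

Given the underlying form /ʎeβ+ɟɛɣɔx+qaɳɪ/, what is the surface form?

[ʎebɟɛɣɔkqaɳɪ]

The rule targets /β/ (voiced bilabial fricative), which sits before the trigger /ɟ/ (stop).
A voiced bilabial stop is [b], so the surface segment is [b].
At the second juncture, /x/ likewise becomes [k] adjacent to /q/.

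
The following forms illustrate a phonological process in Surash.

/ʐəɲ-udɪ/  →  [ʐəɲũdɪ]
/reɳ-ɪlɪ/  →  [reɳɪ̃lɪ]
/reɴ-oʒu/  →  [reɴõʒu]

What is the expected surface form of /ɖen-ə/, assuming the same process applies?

[ɖenə̃]

The data show progressive nasality assimilation (vowel nasalisation): /u/ → [ũ] after /ɲ/; /ɪ/ → [ɪ̃] after /ɳ/; /o/ → [õ] after /ɴ/ — a vowel is nasalised by an immediately preceding nasal consonant.
The vowel /ə/ is adjacent to the preceding nasal /n/, so it acquires [+nasal] and surfaces as [ə̃].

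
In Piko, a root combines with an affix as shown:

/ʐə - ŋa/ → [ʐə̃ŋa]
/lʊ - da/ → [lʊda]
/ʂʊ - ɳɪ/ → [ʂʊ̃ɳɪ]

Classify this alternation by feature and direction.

The vowel /ə/ surfaces as nasalised [ə̃] next to the following nasal /ŋ/ — it has acquired the [+nasal] feature of its neighbour.
Likewise in the remaining data: /ʊ/ → [ʊ̃] before /ɳ/ — each time a vowel is nasalised next to a following nasal.
No change occurs in [lʊda] because the vowel at the boundary is adjacent to an oral consonant, not a nasal (/ʊ/ next to /d/).
Because the conditioning nasal is to the right of the vowel that changes, the process is regressive (anticipatory).

regressive nasality assimilation (vowel nasalisation)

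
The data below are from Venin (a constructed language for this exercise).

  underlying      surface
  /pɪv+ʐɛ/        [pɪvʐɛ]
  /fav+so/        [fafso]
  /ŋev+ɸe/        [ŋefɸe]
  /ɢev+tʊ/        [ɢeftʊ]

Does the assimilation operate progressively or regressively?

Underlying /v/ is realised as [f] next to /s/; /s/ itself does not change.
/v/ is voiced while /s/ is voiceless; the output [f] is voiceless, matching the trigger — so the feature that spreads is voicing.
The other alternating forms pattern the same way: /v/ → [f] before /ɸ/ (voiced → voiceless, matching voiceless); /v/ → [f] before /t/ (voiced → voiceless, matching voiceless) — only voicing changes, and always toward the following segment.
Nothing changes in [pɪvʐɛ]: there the adjacent consonants already agree in voicing (/v/ and /ʐ/ are both voiced), so this form is consistent with the same rule.
The trigger is the following segment, so the direction is regressive (anticipatory).

regressive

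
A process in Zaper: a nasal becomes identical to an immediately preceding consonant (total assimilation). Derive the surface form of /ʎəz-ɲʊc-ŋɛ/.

/ɲ/ is the segment targeted by the rule; it sits immediately after /z/, so it assimilates completely and surfaces as [z].
The same rule applies at the second boundary: /ŋ/ → [c] next to /c/.

[ʎəzzʊccɛ]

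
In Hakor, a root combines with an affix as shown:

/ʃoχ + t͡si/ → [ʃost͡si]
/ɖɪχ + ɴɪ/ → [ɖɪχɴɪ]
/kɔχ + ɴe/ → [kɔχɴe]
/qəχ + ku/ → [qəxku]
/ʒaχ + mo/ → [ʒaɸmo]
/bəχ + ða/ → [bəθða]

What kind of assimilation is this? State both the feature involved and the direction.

Comparing underlying and surface forms, /χ/ → [s] is the alternation; the neighbouring /t͡s/ is constant.
/χ/ is uvular while /t͡s/ is alveolar; the output [s] is alveolar, matching the trigger — so the feature that spreads is place.
Manner and voice are unchanged, so the assimilation is partial, not total.
Checking the remaining alternations: /χ/ → [x] before /k/ (uvular → velar, matching velar); /χ/ → [ɸ] before /m/ (uvular → bilabial, matching bilabial); /χ/ → [θ] before /ð/ (uvular → dental, matching dental) — only place changes, and always toward the following segment.
No alternation appears in [ɖɪχɴɪ], [kɔχɴe]: there the adjacent consonants already agree in place (/χ/ and /ɴ/ are both uvular; /χ/ and /ɴ/ are both uvular), so these forms are consistent with the same rule.
Since the segment that changes precedes the conditioning segment, the assimilation is regressive.

regressive place assimilation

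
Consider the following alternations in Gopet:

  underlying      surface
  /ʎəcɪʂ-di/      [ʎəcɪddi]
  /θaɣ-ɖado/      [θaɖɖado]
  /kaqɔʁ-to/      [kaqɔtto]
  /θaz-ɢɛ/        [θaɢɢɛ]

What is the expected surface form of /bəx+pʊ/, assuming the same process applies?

The data show regressive total assimilation (/ʂ/ → [d] before /d/; /ɣ/ → [ɖ] before /ɖ/; /ʁ/ → [t] before /t/; /z/ → [ɢ] before /ɢ/): in every case the target segment becomes identical to its following neighbour, copying more than a single feature.
/x/ is the segment targeted by the rule; it sits immediately before /p/, so it assimilates completely and surfaces as [p].

[bəppʊ]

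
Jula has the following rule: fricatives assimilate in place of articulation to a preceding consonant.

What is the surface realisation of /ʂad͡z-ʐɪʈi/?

[ʂad͡zzɪʈi]

/ʐ/ is a voiced retroflex fricative. The preceding trigger /d͡z/ is alveolar, so /ʐ/ must become alveolar as well.
Changing only its place to alveolar gives [z] — the voiced alveolar fricative.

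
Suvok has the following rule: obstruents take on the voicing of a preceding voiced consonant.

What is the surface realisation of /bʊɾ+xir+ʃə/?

[bʊɾɣirʒə]

/x/ is a voiceless velar fricative. The preceding trigger /ɾ/ is voiced, so /x/ must become voiced as well.
A voiced velar fricative is [ɣ], so the surface segment is [ɣ].
The same rule applies at the second boundary: /ʃ/ → [ʒ] next to /r/.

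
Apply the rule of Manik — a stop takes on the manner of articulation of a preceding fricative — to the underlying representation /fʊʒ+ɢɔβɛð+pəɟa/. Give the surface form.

[fʊʒʁɔβɛðɸəɟa]

The rule targets /ɢ/ (voiced uvular stop), which sits after the trigger /ʒ/ (fricative).
Changing only its manner to fricative gives [ʁ] — the voiced uvular fricative.
The same rule applies at the second boundary: /p/ → [ɸ] next to /ð/.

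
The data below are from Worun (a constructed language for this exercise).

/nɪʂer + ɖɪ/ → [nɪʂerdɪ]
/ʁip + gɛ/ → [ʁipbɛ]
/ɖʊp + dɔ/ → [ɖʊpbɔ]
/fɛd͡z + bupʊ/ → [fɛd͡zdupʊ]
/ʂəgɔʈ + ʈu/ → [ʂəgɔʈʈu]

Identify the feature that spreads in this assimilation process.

The segment that alternates is /ɖ/, which surfaces as [d] when adjacent to /r/.
/ɖ/ is retroflex while /r/ is alveolar; the output [d] is alveolar, matching the trigger — so the feature that spreads is place.
The other alternating forms pattern the same way: /g/ → [b] after /p/ (velar → bilabial, matching bilabial); /d/ → [b] after /p/ (alveolar → bilabial, matching bilabial); /b/ → [d] after /d͡z/ (bilabial → alveolar, matching alveolar) — only place changes, and always toward the preceding segment.
Nothing changes in [ʂəgɔʈʈu]: there the adjacent consonants already agree in place (/ʈ/ and /ʈ/ are both retroflex), so this form is consistent with the same rule.

place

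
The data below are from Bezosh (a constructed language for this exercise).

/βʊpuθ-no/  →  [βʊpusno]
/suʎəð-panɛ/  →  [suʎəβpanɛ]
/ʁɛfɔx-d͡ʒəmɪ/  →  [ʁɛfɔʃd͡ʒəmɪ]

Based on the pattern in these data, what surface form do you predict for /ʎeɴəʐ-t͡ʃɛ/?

The data show regressive place assimilation: /θ/ → [s] before /n/; /ð/ → [β] before /p/; /x/ → [ʃ] before /d͡ʒ/. In each pair only place changes, matching the following consonant, while manner and voice stay constant.
The rule targets /ʐ/ (voiced retroflex fricative), which sits before the trigger /t͡ʃ/ (postalveolar).
Changing only its place to postalveolar gives [ʒ] — the voiced postalveolar fricative.

[ʎeɴəʒt͡ʃɛ]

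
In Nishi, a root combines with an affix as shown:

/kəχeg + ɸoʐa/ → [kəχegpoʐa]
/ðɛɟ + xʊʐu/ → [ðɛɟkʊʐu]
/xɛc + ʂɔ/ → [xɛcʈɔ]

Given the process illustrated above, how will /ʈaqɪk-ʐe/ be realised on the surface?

[ʈaqɪkɖe]

The data show progressive manner assimilation: /ɸ/ → [p] after /g/; /x/ → [k] after /ɟ/; /ʂ/ → [ʈ] after /c/. In each pair only manner changes, matching the preceding consonant, while place and voice stay constant.
The rule targets /ʐ/ (voiced retroflex fricative), which sits after the trigger /k/ (stop).
Changing only its manner to stop gives [ɖ] — the voiced retroflex stop.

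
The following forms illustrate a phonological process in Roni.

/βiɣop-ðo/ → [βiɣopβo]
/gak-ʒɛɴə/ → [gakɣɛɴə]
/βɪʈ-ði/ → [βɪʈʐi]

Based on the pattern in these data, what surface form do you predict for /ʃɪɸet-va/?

The data show progressive place assimilation: /ð/ → [β] after /p/; /ʒ/ → [ɣ] after /k/; /ð/ → [ʐ] after /ʈ/. In each pair only place changes, matching the preceding consonant, while manner and voice stay constant.
The rule targets /v/ (voiced labiodental fricative), which sits after the trigger /t/ (alveolar).
Changing only its place to alveolar gives [z] — the voiced alveolar fricative.

[ʃɪɸetza]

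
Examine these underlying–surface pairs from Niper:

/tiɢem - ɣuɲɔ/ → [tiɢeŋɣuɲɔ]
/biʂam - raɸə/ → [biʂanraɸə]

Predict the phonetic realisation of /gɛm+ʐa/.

The data show regressive place assimilation: /m/ → [ŋ] before /ɣ/; /m/ → [n] before /r/. In each pair only place changes, matching the following consonant, while manner and voice stay constant.
The rule targets /m/ (voiced bilabial nasal), which sits before the trigger /ʐ/ (retroflex).
Changing only its place to retroflex gives [ɳ] — the voiced retroflex nasal.

[gɛɳʐa]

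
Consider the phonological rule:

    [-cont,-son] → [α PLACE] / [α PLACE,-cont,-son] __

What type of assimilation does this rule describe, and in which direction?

progressive place assimilation

The rule copies the place features (abbreviated [PLACE]) from the environment onto the target, so the assimilating feature is place.
The conditioning segment sits to the left of the focus bar, meaning the trigger precedes the segment that changes — progressive assimilation.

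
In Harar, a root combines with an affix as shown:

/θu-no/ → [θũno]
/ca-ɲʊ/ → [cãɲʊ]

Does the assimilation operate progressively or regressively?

regressive

The vowel /u/ surfaces as nasalised [ũ] next to the following nasal /n/ — it has acquired the [+nasal] feature of its neighbour.
Likewise in the remaining data: /a/ → [ã] before /ɲ/ — each time a vowel is nasalised next to a following nasal.
Because the conditioning nasal is to the right of the vowel that changes, the process is regressive (anticipatory).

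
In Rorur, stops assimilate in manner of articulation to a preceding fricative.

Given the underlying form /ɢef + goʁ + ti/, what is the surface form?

[ɢefɣoʁsi]

/g/ is a voiced velar stop. The preceding trigger /f/ is a fricative, so /g/ must become a fricative as well.
A voiced velar fricative is [ɣ], so the surface segment is [ɣ].
The same rule applies at the second boundary: /t/ → [s] next to /ʁ/.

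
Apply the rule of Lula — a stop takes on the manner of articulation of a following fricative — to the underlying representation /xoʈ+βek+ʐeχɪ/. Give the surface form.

/ʈ/ is a voiceless retroflex stop. The following trigger /β/ is a fricative, so /ʈ/ must become a fricative as well.
A voiceless retroflex fricative is [ʂ], so the surface segment is [ʂ].
At the second juncture, /k/ likewise becomes [x] adjacent to /ʐ/.

[xoʂβexʐeχɪ]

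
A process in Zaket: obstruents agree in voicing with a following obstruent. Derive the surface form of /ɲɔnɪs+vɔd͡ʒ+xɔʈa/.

[ɲɔnɪzvɔt͡ʃxɔʈa]

/s/ is a voiceless alveolar fricative. The following trigger /v/ is voiced, so /s/ must become voiced as well.
Changing only its voicing to voiced gives [z] — the voiced alveolar fricative.
At the second juncture, /d͡ʒ/ likewise becomes [t͡ʃ] adjacent to /x/.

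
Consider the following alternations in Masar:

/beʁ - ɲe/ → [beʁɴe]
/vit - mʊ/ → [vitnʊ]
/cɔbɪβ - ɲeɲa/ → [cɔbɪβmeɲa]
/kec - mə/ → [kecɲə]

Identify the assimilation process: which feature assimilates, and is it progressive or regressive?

progressive place assimilation

Underlying /ɲ/ is realised as [ɴ] next to /ʁ/; /ʁ/ itself does not change.
The change palatal → uvular matches the place of the preceding /ʁ/, identifying this as place assimilation.
Manner and voice are unchanged, so the assimilation is partial, not total.
The same holds elsewhere in the data: /m/ → [n] after /t/ (bilabial → alveolar, matching alveolar); /ɲ/ → [m] after /β/ (palatal → bilabial, matching bilabial); /m/ → [ɲ] after /c/ (bilabial → palatal, matching palatal) — only place changes, and always toward the preceding segment.
Since the segment that changes follows the conditioning segment, the assimilation is progressive.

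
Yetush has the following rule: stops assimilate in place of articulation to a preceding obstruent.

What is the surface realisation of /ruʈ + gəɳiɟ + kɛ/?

The rule targets /g/ (voiced velar stop), which sits after the trigger /ʈ/ (retroflex).
Changing only its place to retroflex gives [ɖ] — the voiced retroflex stop.
The same rule applies at the second boundary: /k/ → [c] next to /ɟ/.

[ruʈɖəɳiɟcɛ]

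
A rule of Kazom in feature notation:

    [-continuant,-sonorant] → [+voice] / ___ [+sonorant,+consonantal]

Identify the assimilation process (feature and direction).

The target ([-continuant,-sonorant], stops) acquires [+voice] next to a sonorant consonant ([+sonorant,+consonantal]) — it takes on the voicing of its neighbour, so the feature that spreads is voicing.
Since the environment is written after the underscore, the trigger follows the target; the direction is regressive.

regressive voicing assimilation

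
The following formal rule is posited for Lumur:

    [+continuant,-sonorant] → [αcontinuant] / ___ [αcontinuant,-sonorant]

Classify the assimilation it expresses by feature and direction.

regressive manner assimilation

The shared variable α links the value of [continuant] on the target to that of the neighbouring obstruent. [continuant] distinguishes stops from fricatives — a manner-of-articulation feature — so this is manner assimilation.
The conditioning segment sits to the right of the focus bar, meaning the trigger follows the segment that changes — regressive assimilation.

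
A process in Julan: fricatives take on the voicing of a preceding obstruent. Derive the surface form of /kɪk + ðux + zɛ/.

The rule targets /ð/ (voiced dental fricative), which sits after the trigger /k/ (voiceless).
A voiceless dental fricative is [θ], so the surface segment is [θ].
At the second juncture, /z/ likewise becomes [s] adjacent to /x/.

[kɪkθuxsɛ]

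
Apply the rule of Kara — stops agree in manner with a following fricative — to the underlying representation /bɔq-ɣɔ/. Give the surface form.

/q/ is a voiceless uvular stop. The following trigger /ɣ/ is a fricative, so /q/ must become a fricative as well.
A voiceless uvular fricative is [χ], so the surface segment is [χ].

[bɔχɣɔ]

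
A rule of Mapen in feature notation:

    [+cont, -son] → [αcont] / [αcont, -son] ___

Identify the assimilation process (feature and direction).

progressive manner assimilation

The rule copies [cont] (continuancy) from the environment onto the target fricatives; since [±cont] encodes the stop/fricative manner contrast, the assimilating dimension is manner.
The conditioning segment sits to the left of the focus bar, meaning the trigger precedes the segment that changes — progressive assimilation.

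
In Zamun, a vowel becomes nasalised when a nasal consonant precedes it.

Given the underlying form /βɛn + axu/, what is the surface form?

The vowel /a/ is adjacent to the preceding nasal /n/, so it acquires [+nasal] and surfaces as [ã].

[βɛnãxu]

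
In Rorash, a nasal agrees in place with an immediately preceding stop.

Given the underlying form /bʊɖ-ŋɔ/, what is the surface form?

[bʊɖɳɔ]

The rule targets /ŋ/ (voiced velar nasal), which sits after the trigger /ɖ/ (retroflex).
The voiced retroflex nasal is [ɳ], so /ŋ/ → [ɳ].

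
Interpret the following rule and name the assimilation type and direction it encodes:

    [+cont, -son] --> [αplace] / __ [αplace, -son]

The rule copies the place features (abbreviated [place]) from the environment onto the target, so the assimilating feature is place.
Since the environment is written after the underscore, the trigger follows the target; the direction is regressive.

regressive place assimilation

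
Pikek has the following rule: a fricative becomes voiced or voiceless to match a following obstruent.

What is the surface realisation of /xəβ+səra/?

The rule targets /β/ (voiced bilabial fricative), which sits before the trigger /s/ (voiceless).
A voiceless bilabial fricative is [ɸ], so the surface segment is [ɸ].

[xəɸsəra]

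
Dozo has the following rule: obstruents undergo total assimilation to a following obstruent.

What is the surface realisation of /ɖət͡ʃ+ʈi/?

[ɖəʈʈi]

/t͡ʃ/ is the segment targeted by the rule; it sits immediately before /ʈ/, so it assimilates completely and surfaces as [ʈ].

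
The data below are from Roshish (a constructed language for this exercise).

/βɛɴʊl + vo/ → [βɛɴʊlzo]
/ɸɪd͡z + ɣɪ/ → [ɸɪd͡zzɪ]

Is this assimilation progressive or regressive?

progressive

Underlying /v/ is realised as [z] next to /l/; /l/ itself does not change.
/v/ is labiodental while /l/ is alveolar; the output [z] is alveolar, matching the trigger — so the feature that spreads is place.
The other alternating form patterns the same way: /ɣ/ → [z] after /d͡z/ (velar → alveolar, matching alveolar) — only place changes, and always toward the preceding segment.
Since the segment that changes follows the conditioning segment, the assimilation is progressive.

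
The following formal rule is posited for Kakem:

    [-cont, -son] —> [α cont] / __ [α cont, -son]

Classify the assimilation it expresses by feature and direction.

The shared variable α links the value of [cont] on the target to that of the neighbouring obstruent. [cont] distinguishes stops from fricatives — a manner-of-articulation feature — so this is manner assimilation.
Since the environment is written after the underscore, the trigger follows the target; the direction is regressive.

regressive manner assimilation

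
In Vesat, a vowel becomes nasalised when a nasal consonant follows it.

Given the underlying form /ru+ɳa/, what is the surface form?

/u/ sits next to the nasal /ɳ/ and is therefore nasalised to [ũ].

[rũɳa]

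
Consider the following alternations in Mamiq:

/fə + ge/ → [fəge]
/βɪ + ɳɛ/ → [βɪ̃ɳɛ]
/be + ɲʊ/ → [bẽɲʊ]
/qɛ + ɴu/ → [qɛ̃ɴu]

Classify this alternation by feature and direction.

regressive nasality assimilation (vowel nasalisation)

The vowel /ɪ/ surfaces as nasalised [ɪ̃] next to the following nasal /ɳ/ — it has acquired the [+nasal] feature of its neighbour.
Likewise in the remaining data: /e/ → [ẽ] before /ɲ/; /ɛ/ → [ɛ̃] before /ɴ/ — each time a vowel is nasalised next to a following nasal.
No change occurs in [fəge] because the vowel at the boundary is adjacent to an oral consonant, not a nasal (/ə/ next to /g/).
Because the conditioning nasal is to the right of the vowel that changes, the process is regressive (anticipatory).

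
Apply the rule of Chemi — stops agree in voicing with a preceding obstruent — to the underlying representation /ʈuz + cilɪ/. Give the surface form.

[ʈuzɟilɪ]

/c/ is a voiceless palatal stop. The preceding trigger /z/ is voiced, so /c/ must become voiced as well.
Changing only its voicing to voiced gives [ɟ] — the voiced palatal stop.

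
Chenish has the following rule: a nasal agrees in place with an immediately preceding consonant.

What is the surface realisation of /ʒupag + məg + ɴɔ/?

The rule targets /m/ (voiced bilabial nasal), which sits after the trigger /g/ (velar).
Changing only its place to velar gives [ŋ] — the voiced velar nasal.
The same rule applies at the second boundary: /ɴ/ → [ŋ] next to /g/.

[ʒupagŋəgŋɔ]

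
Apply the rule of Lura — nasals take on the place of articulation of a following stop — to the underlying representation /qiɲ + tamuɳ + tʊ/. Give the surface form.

[qintamuntʊ]

The rule targets /ɲ/ (voiced palatal nasal), which sits before the trigger /t/ (alveolar).
Changing only its place to alveolar gives [n] — the voiced alveolar nasal.
The same rule applies at the second boundary: /ɳ/ → [n] next to /t/.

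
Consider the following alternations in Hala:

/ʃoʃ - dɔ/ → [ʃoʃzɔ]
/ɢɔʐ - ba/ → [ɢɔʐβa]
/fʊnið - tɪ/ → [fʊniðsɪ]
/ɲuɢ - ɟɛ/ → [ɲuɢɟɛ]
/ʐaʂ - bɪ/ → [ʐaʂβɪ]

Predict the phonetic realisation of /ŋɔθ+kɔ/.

[ŋɔθxɔ]

The data show progressive manner assimilation: /d/ → [z] after /ʃ/; /b/ → [β] after /ʐ/; /t/ → [s] after /ð/; /b/ → [β] after /ʂ/. In each pair only manner changes, matching the preceding consonant, while place and voice stay constant.
Nothing changes in [ɲuɢɟɛ]: there the adjacent consonants already agree in manner (/ɟ/ and /ɢ/ are both stops), so this form is consistent with the same rule.
/k/ is a voiceless velar stop. The preceding trigger /θ/ is a fricative, so /k/ must become a fricative as well.
A voiceless velar fricative is [x], so the surface segment is [x].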